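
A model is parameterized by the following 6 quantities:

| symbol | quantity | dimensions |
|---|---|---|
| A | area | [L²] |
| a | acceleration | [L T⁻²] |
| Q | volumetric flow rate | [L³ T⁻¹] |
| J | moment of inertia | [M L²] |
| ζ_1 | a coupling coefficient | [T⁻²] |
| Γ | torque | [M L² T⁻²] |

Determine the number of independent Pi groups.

There are 6 variables and 3 base dimensions (M, L, T).
The dimension matrix has rank 3.
Independent dimensionless groups: 6 − 3 = 3.

3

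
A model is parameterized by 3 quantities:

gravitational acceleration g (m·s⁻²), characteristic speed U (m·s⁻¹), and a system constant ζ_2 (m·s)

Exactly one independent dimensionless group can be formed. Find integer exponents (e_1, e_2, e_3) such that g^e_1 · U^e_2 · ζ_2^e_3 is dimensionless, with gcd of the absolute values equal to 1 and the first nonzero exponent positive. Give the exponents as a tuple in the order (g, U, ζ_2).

(2, -3, 1)

L: e_1·(1) + e_2·(1) + e_3·(1) = 0
T: e_1·(-2) + e_2·(-1) + e_3·(1) = 0
Solving this homogeneous linear system for the smallest-integer solution (first nonzero entry positive) gives (2, -3, 1).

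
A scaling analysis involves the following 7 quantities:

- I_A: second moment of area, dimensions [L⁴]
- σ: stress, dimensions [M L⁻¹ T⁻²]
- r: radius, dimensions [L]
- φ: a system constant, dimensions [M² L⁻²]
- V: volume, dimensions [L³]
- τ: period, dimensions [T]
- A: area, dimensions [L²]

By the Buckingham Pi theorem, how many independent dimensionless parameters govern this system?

There are 7 variables and 3 base dimensions (M, L, T).
The dimension matrix has rank 3.
Independent dimensionless groups: 7 − 3 = 4.

4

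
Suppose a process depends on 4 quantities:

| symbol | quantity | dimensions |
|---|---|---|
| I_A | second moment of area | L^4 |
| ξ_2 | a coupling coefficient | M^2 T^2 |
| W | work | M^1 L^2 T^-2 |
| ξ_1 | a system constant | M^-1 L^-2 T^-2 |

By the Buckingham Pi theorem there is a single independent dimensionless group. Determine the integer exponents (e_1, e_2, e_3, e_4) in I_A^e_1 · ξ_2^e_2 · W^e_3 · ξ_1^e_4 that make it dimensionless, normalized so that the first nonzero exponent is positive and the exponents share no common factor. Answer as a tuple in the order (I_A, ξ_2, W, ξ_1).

(2, 2, -1, 3)

M: e_1·(0) + e_2·(2) + e_3·(1) + e_4·(-1) = 0
L: e_1·(4) + e_2·(0) + e_3·(2) + e_4·(-2) = 0
T: e_1·(0) + e_2·(2) + e_3·(-2) + e_4·(-2) = 0
Solving this homogeneous linear system for the smallest-integer solution (first nonzero entry positive) gives (2, 2, -1, 3).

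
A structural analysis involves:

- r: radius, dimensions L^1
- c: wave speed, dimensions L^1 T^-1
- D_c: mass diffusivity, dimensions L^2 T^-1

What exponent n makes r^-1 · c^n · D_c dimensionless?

-1

Balance the L exponent: (1)·n from c, plus −(1) + (2) = 1 from the rest, must sum to zero.
n + 1 = 0, so n = -1.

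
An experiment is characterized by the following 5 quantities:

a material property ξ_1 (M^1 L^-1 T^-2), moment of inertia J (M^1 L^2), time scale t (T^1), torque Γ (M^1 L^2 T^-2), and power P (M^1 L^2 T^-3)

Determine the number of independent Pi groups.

2

There are 5 variables and 3 base dimensions (M, L, T).
The dimension matrix has rank 3.
Independent dimensionless groups: 5 − 3 = 2.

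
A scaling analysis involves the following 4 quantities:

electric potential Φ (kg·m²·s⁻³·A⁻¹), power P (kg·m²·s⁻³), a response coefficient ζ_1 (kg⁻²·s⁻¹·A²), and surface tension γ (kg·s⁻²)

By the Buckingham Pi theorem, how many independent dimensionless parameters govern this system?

There are 4 variables and 4 base dimensions (M, L, T, I).
The dimension matrix has rank 4.
Independent dimensionless groups: 4 − 4 = 0.

0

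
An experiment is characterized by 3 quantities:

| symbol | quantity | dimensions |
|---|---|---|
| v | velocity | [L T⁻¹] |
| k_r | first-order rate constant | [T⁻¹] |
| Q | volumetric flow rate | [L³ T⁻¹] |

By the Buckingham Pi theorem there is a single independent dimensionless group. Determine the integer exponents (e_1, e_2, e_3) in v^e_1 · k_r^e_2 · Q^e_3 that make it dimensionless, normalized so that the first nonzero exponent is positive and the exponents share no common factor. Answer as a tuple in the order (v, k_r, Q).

L: e_1·(1) + e_2·(0) + e_3·(3) = 0
T: e_1·(-1) + e_2·(-1) + e_3·(-1) = 0
Solving this homogeneous linear system for the smallest-integer solution (first nonzero entry positive) gives (3, -2, -1).

(3, -2, -1)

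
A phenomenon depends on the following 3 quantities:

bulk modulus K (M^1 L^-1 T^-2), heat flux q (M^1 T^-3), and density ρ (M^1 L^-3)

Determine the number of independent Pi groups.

There are 3 variables and 3 base dimensions (M, L, T).
The dimension matrix has rank 2 (less than 3: the dimension vectors are linearly dependent).
Independent dimensionless groups: 3 − 2 = 1.

1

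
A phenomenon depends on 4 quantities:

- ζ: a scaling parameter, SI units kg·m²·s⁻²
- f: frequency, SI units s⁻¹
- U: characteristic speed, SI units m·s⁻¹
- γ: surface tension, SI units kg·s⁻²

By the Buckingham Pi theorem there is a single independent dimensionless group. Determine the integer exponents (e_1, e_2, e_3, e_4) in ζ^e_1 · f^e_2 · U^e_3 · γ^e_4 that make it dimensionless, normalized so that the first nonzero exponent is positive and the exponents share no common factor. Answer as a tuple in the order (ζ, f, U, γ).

(1, 2, -2, -1)

M: e_1·(1) + e_2·(0) + e_3·(0) + e_4·(1) = 0
L: e_1·(2) + e_2·(0) + e_3·(1) + e_4·(0) = 0
T: e_1·(-2) + e_2·(-1) + e_3·(-1) + e_4·(-2) = 0
Solving this homogeneous linear system for the smallest-integer solution (first nonzero entry positive) gives (1, 2, -2, -1).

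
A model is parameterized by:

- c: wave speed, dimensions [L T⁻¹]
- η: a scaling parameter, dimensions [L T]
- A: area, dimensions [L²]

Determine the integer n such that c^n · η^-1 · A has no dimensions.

Balance the L exponent: (1)·n from c, plus −(1) + (2) = 1 from the rest, must sum to zero.
n + 1 = 0, so n = -1.

-1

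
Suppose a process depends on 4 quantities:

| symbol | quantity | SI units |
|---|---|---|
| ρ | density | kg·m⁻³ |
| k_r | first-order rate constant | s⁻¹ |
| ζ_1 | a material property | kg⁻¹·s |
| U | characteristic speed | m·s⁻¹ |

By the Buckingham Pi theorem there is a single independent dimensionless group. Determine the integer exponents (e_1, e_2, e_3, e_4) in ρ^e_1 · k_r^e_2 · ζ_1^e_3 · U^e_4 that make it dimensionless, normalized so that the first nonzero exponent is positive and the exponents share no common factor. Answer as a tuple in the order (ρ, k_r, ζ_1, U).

M: e_1·(1) + e_2·(0) + e_3·(-1) + e_4·(0) = 0
L: e_1·(-3) + e_2·(0) + e_3·(0) + e_4·(1) = 0
T: e_1·(0) + e_2·(-1) + e_3·(1) + e_4·(-1) = 0
Solving this homogeneous linear system for the smallest-integer solution (first nonzero entry positive) gives (1, -2, 1, 3).

(1, -2, 1, 3)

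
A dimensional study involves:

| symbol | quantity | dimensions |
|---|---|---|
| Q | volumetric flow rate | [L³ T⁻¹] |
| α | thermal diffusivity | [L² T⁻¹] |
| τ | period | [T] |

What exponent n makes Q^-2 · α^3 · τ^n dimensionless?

Balance the T exponent: (1)·n from τ, plus −2·(-1) + 3·(-1) = -1 from the rest, must sum to zero.
n − 1 = 0, so n = 1.

1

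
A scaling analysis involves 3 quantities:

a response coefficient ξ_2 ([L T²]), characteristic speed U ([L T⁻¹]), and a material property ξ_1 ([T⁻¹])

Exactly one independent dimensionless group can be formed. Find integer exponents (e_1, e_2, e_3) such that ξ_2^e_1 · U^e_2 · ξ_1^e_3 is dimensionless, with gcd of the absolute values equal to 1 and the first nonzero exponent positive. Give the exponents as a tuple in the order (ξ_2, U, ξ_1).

L: e_1·(1) + e_2·(1) + e_3·(0) = 0
T: e_1·(2) + e_2·(-1) + e_3·(-1) = 0
Solving this homogeneous linear system for the smallest-integer solution (first nonzero entry positive) gives (1, -1, 3).

(1, -1, 3)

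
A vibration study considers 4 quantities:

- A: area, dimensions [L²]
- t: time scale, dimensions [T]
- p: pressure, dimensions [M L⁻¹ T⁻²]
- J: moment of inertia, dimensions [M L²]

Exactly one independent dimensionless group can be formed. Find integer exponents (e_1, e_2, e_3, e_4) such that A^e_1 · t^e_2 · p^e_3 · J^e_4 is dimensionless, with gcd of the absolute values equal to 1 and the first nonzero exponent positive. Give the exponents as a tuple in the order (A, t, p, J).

(3, 4, 2, -2)

M: e_1·(0) + e_2·(0) + e_3·(1) + e_4·(1) = 0
L: e_1·(2) + e_2·(0) + e_3·(-1) + e_4·(2) = 0
T: e_1·(0) + e_2·(1) + e_3·(-2) + e_4·(0) = 0
Solving this homogeneous linear system for the smallest-integer solution (first nonzero entry positive) gives (3, 4, 2, -2).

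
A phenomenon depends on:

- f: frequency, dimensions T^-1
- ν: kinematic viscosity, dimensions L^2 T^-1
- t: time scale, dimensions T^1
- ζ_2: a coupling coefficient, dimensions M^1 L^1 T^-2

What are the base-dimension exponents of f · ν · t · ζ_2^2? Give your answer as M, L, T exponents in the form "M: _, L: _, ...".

M: 2, L: 4, T: -5

Collect each base-dimension exponent across the product:
  M: (0) + (0) + (0) + 2·(1) = 2
  L: (0) + (2) + (0) + 2·(1) = 4
  T: (-1) + (-1) + (1) + 2·(-2) = -5
So the dimensions are [M² L⁴ T⁻⁵].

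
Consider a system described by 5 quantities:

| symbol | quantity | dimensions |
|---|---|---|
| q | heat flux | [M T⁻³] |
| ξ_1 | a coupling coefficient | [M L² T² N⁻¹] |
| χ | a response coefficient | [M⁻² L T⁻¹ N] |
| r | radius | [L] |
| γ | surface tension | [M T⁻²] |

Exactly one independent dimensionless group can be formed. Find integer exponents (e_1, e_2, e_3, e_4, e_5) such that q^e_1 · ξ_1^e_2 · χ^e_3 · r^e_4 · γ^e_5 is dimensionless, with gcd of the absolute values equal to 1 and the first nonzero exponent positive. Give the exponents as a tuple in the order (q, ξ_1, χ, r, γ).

(1, -1, -1, 3, -2)

M: e_1·(1) + e_2·(1) + e_3·(-2) + e_4·(0) + e_5·(1) = 0
L: e_1·(0) + e_2·(2) + e_3·(1) + e_4·(1) + e_5·(0) = 0
T: e_1·(-3) + e_2·(2) + e_3·(-1) + e_4·(0) + e_5·(-2) = 0
N: e_1·(0) + e_2·(-1) + e_3·(1) + e_4·(0) + e_5·(0) = 0
Solving this homogeneous linear system for the smallest-integer solution (first nonzero entry positive) gives (1, -1, -1, 3, -2).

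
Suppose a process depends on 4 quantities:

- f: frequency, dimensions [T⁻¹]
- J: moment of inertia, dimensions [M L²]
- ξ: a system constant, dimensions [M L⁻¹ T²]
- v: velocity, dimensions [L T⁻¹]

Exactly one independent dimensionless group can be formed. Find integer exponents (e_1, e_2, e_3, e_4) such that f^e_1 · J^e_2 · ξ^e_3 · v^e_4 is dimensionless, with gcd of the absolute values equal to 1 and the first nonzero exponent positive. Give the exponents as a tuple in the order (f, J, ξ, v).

(1, 1, -1, -3)

M: e_1·(0) + e_2·(1) + e_3·(1) + e_4·(0) = 0
L: e_1·(0) + e_2·(2) + e_3·(-1) + e_4·(1) = 0
T: e_1·(-1) + e_2·(0) + e_3·(2) + e_4·(-1) = 0
Solving this homogeneous linear system for the smallest-integer solution (first nonzero entry positive) gives (1, 1, -1, -3).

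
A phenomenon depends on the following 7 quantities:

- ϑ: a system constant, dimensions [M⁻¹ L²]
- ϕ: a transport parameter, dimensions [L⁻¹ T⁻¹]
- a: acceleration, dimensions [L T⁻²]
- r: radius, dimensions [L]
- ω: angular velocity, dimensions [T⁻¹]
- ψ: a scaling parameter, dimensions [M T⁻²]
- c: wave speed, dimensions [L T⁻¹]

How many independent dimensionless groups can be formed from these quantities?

4

There are 7 variables and 3 base dimensions (M, L, T).
The dimension matrix has rank 3.
Independent dimensionless groups: 7 − 3 = 4.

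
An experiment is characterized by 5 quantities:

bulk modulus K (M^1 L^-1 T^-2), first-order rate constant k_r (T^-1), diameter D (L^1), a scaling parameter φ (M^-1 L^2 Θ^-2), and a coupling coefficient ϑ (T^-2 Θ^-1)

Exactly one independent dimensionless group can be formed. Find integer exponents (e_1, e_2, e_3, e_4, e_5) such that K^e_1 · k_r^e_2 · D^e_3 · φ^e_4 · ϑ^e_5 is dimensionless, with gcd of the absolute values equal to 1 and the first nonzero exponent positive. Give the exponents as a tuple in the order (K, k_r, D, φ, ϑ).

M: e_1·(1) + e_2·(0) + e_3·(0) + e_4·(-1) + e_5·(0) = 0
L: e_1·(-1) + e_2·(0) + e_3·(1) + e_4·(2) + e_5·(0) = 0
T: e_1·(-2) + e_2·(-1) + e_3·(0) + e_4·(0) + e_5·(-2) = 0
Θ: e_1·(0) + e_2·(0) + e_3·(0) + e_4·(-2) + e_5·(-1) = 0
Solving this homogeneous linear system for the smallest-integer solution (first nonzero entry positive) gives (1, 2, -1, 1, -2).

(1, 2, -1, 1, -2)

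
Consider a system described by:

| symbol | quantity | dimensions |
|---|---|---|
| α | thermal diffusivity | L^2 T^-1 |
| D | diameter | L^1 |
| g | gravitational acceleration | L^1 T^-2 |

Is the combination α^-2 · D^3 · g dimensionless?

yes

Sum the exponent of each base dimension across the product:
  L: −2·[α]_L + 3·[D]_L + [g]_L = −2·(2) + 3·(1) + (1) = 0
  T: −2·[α]_T + 3·[D]_T + [g]_T = −2·(-1) + 3·(0) + (-2) = 0
All base exponents vanish — dimensionless.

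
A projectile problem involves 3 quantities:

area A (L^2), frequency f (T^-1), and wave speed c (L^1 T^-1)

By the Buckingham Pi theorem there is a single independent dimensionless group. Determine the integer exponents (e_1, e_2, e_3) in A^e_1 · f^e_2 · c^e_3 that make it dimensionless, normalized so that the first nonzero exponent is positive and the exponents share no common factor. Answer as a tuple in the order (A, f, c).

(1, 2, -2)

L: e_1·(2) + e_2·(0) + e_3·(1) = 0
T: e_1·(0) + e_2·(-1) + e_3·(-1) = 0
Solving this homogeneous linear system for the smallest-integer solution (first nonzero entry positive) gives (1, 2, -2).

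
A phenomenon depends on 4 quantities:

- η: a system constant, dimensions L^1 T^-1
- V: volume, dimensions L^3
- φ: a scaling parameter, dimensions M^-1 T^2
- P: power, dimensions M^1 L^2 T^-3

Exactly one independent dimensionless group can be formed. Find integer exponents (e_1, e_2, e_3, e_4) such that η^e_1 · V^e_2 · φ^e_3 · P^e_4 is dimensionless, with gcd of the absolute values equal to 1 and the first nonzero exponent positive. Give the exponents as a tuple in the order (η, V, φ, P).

(3, 1, -3, -3)

M: e_1·(0) + e_2·(0) + e_3·(-1) + e_4·(1) = 0
L: e_1·(1) + e_2·(3) + e_3·(0) + e_4·(2) = 0
T: e_1·(-1) + e_2·(0) + e_3·(2) + e_4·(-3) = 0
Solving this homogeneous linear system for the smallest-integer solution (first nonzero entry positive) gives (3, 1, -3, -3).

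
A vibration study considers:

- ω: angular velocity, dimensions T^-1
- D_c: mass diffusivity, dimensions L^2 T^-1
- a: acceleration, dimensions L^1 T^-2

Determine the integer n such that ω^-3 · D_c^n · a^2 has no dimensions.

Balance the L exponent: (2)·n from D_c, plus −3·(0) + 2·(1) = 2 from the rest, must sum to zero.
2n + 2 = 0, so n = -1.

-1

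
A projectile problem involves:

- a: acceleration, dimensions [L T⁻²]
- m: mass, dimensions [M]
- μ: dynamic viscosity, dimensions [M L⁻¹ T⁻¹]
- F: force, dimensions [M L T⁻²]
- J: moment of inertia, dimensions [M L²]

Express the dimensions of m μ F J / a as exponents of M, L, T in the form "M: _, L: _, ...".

M: 4, L: 1, T: -1

Collect each base-dimension exponent across the product:
  M: −(0) + (1) + (1) + (1) + (1) = 4
  L: −(1) + (0) + (-1) + (1) + (2) = 1
  T: −(-2) + (0) + (-1) + (-2) + (0) = -1
So the dimensions are [M⁴ L T⁻¹].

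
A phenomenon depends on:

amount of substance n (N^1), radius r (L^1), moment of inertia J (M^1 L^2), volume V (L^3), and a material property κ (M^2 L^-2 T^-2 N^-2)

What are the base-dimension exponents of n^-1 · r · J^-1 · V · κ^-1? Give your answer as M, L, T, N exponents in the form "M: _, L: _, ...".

M: -3, L: 4, T: 2, N: 1

Collect each base-dimension exponent across the product:
  M: −(0) + (0) − (1) + (0) − (2) = -3
  L: −(0) + (1) − (2) + (3) − (-2) = 4
  T: −(0) + (0) − (0) + (0) − (-2) = 2
  N: −(1) + (0) − (0) + (0) − (-2) = 1
So the dimensions are [M⁻³ L⁴ T² N].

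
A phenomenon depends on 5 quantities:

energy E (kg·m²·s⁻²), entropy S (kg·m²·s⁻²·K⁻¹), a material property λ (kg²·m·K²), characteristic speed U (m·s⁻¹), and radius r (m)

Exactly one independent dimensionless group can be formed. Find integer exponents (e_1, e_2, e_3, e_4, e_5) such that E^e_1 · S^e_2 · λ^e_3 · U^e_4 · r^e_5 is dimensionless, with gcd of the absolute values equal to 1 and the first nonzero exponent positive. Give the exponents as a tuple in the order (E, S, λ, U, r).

(4, -2, -1, -4, 1)

M: e_1·(1) + e_2·(1) + e_3·(2) + e_4·(0) + e_5·(0) = 0
L: e_1·(2) + e_2·(2) + e_3·(1) + e_4·(1) + e_5·(1) = 0
T: e_1·(-2) + e_2·(-2) + e_3·(0) + e_4·(-1) + e_5·(0) = 0
Θ: e_1·(0) + e_2·(-1) + e_3·(2) + e_4·(0) + e_5·(0) = 0
Solving this homogeneous linear system for the smallest-integer solution (first nonzero entry positive) gives (4, -2, -1, -4, 1).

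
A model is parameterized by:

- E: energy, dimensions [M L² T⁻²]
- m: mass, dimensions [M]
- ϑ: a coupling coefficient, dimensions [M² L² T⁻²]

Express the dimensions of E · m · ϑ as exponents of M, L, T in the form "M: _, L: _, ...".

Collect each base-dimension exponent across the product:
  M: (1) + (1) + (2) = 4
  L: (2) + (0) + (2) = 4
  T: (-2) + (0) + (-2) = -4
So the dimensions are [M⁴ L⁴ T⁻⁴].

M: 4, L: 4, T: -4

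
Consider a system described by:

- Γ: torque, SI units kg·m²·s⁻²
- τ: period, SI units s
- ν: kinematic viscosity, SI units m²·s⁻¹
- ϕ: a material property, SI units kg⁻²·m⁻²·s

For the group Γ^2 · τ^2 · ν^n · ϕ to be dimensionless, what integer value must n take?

Balance the L exponent: (2)·n from ν, plus 2·(2) + 2·(0) + (-2) = 2 from the rest, must sum to zero.
2n + 2 = 0, so n = -1.

-1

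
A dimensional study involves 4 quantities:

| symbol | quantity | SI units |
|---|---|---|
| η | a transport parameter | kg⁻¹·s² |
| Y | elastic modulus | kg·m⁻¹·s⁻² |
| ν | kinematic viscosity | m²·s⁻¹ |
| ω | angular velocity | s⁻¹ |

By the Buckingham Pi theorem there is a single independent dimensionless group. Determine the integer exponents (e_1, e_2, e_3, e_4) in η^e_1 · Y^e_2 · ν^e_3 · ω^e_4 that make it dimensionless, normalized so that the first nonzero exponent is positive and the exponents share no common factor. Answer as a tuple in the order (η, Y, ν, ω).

M: e_1·(-1) + e_2·(1) + e_3·(0) + e_4·(0) = 0
L: e_1·(0) + e_2·(-1) + e_3·(2) + e_4·(0) = 0
T: e_1·(2) + e_2·(-2) + e_3·(-1) + e_4·(-1) = 0
Solving this homogeneous linear system for the smallest-integer solution (first nonzero entry positive) gives (2, 2, 1, -1).

(2, 2, 1, -1)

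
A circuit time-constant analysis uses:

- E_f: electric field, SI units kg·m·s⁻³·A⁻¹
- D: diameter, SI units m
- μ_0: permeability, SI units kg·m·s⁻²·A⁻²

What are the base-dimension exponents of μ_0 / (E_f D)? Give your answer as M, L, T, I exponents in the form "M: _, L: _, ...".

Collect each base-dimension exponent across the product:
  M: −(1) − (0) + (1) = 0
  L: −(1) − (1) + (1) = -1
  T: −(-3) − (0) + (-2) = 1
  I: −(-1) − (0) + (-2) = -1
So the dimensions are [L⁻¹ T I⁻¹].

M: 0, L: -1, T: 1, I: -1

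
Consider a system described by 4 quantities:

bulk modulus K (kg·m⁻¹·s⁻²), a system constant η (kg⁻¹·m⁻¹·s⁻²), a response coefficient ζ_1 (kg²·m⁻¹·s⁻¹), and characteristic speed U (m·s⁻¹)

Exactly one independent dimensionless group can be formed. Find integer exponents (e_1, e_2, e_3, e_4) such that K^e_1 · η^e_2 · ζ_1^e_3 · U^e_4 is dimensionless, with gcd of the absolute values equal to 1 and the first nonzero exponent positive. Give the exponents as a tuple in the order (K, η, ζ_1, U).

(4, -2, -3, -1)

M: e_1·(1) + e_2·(-1) + e_3·(2) + e_4·(0) = 0
L: e_1·(-1) + e_2·(-1) + e_3·(-1) + e_4·(1) = 0
T: e_1·(-2) + e_2·(-2) + e_3·(-1) + e_4·(-1) = 0
Solving this homogeneous linear system for the smallest-integer solution (first nonzero entry positive) gives (4, -2, -3, -1).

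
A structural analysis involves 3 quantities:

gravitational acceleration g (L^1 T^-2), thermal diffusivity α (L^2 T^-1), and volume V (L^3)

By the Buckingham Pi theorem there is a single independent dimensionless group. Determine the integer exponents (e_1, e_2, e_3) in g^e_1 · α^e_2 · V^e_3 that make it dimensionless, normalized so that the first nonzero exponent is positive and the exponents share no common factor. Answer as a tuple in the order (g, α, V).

L: e_1·(1) + e_2·(2) + e_3·(3) = 0
T: e_1·(-2) + e_2·(-1) + e_3·(0) = 0
Solving this homogeneous linear system for the smallest-integer solution (first nonzero entry positive) gives (1, -2, 1).

(1, -2, 1)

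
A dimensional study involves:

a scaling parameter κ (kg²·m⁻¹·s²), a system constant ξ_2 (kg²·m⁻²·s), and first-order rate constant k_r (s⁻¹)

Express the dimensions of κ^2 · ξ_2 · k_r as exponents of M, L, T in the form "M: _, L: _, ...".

M: 6, L: -4, T: 4

Collect each base-dimension exponent across the product:
  M: 2·(2) + (2) + (0) = 6
  L: 2·(-1) + (-2) + (0) = -4
  T: 2·(2) + (1) + (-1) = 4
So the dimensions are [M⁶ L⁻⁴ T⁴].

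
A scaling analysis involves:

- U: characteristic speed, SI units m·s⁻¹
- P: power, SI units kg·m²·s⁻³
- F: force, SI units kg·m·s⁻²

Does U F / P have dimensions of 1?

Sum the exponent of each base dimension across the product:
  M: [U]_M − [P]_M + [F]_M = (0) − (1) + (1) = 0
  L: [U]_L − [P]_L + [F]_L = (1) − (2) + (1) = 0
  T: [U]_T − [P]_T + [F]_T = (-1) − (-3) + (-2) = 0
All base exponents vanish — dimensionless.

yes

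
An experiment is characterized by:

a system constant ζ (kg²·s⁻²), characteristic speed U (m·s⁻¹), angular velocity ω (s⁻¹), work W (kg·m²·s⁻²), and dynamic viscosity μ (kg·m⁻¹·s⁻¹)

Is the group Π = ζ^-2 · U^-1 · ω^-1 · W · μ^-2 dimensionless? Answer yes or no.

no

Sum the exponent of each base dimension across the product:
  M: −2·[ζ]_M − [U]_M − [ω]_M + [W]_M − 2·[μ]_M = −2·(2) − (0) − (0) + (1) − 2·(1) = -5
  L: −2·[ζ]_L − [U]_L − [ω]_L + [W]_L − 2·[μ]_L = −2·(0) − (1) − (0) + (2) − 2·(-1) = 3
  T: −2·[ζ]_T − [U]_T − [ω]_T + [W]_T − 2·[μ]_T = −2·(-2) − (-1) − (-1) + (-2) − 2·(-1) = 6
Net dimensions [M⁻⁵ L³ T⁶] ≠ [1] — not dimensionless.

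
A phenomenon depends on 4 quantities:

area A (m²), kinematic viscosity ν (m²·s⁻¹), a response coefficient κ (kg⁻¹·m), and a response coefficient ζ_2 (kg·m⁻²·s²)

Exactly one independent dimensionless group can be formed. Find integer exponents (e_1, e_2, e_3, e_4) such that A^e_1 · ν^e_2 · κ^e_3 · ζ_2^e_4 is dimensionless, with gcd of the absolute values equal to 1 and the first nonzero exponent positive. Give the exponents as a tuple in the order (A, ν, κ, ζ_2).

(3, -4, -2, -2)

M: e_1·(0) + e_2·(0) + e_3·(-1) + e_4·(1) = 0
L: e_1·(2) + e_2·(2) + e_3·(1) + e_4·(-2) = 0
T: e_1·(0) + e_2·(-1) + e_3·(0) + e_4·(2) = 0
Solving this homogeneous linear system for the smallest-integer solution (first nonzero entry positive) gives (3, -4, -2, -2).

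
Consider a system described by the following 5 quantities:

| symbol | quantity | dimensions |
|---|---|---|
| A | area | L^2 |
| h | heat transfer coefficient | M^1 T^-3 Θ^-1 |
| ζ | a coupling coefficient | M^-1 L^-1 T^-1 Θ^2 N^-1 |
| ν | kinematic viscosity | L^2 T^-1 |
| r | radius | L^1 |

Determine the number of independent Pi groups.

1

There are 5 variables and 5 base dimensions (M, L, T, Θ, N).
The dimension matrix has rank 4 (less than 5: the dimension vectors are linearly dependent).
Independent dimensionless groups: 5 − 4 = 1.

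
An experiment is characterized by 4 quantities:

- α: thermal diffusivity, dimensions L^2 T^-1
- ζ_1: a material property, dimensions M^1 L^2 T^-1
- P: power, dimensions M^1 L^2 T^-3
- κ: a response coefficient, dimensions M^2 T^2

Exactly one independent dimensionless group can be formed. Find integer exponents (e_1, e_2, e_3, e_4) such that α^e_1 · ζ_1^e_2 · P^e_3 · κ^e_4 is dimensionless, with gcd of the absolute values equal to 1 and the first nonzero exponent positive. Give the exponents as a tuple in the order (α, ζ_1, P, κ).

(2, -3, 1, 1)

M: e_1·(0) + e_2·(1) + e_3·(1) + e_4·(2) = 0
L: e_1·(2) + e_2·(2) + e_3·(2) + e_4·(0) = 0
T: e_1·(-1) + e_2·(-1) + e_3·(-3) + e_4·(2) = 0
Solving this homogeneous linear system for the smallest-integer solution (first nonzero entry positive) gives (2, -3, 1, 1).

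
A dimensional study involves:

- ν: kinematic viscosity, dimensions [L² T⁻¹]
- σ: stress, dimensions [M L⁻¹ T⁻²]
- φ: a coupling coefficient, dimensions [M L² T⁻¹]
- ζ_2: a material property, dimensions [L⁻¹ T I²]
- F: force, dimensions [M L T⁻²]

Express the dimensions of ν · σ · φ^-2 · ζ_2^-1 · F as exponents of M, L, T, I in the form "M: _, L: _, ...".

Collect each base-dimension exponent across the product:
  M: (0) + (1) − 2·(1) − (0) + (1) = 0
  L: (2) + (-1) − 2·(2) − (-1) + (1) = -1
  T: (-1) + (-2) − 2·(-1) − (1) + (-2) = -4
  I: (0) + (0) − 2·(0) − (2) + (0) = -2
So the dimensions are [L⁻¹ T⁻⁴ I⁻²].

M: 0, L: -1, T: -4, I: -2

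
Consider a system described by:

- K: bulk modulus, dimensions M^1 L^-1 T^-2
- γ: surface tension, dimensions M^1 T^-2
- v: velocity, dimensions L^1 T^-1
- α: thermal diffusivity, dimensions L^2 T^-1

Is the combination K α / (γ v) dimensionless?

Sum the exponent of each base dimension across the product:
  M: [K]_M − [γ]_M − [v]_M + [α]_M = (1) − (1) − (0) + (0) = 0
  L: [K]_L − [γ]_L − [v]_L + [α]_L = (-1) − (0) − (1) + (2) = 0
  T: [K]_T − [γ]_T − [v]_T + [α]_T = (-2) − (-2) − (-1) + (-1) = 0
All base exponents vanish — dimensionless.

yes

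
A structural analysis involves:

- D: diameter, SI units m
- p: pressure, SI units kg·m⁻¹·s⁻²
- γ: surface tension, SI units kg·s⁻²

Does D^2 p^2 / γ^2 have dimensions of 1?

Sum the exponent of each base dimension across the product:
  M: 2·[D]_M + 2·[p]_M − 2·[γ]_M = 2·(0) + 2·(1) − 2·(1) = 0
  L: 2·[D]_L + 2·[p]_L − 2·[γ]_L = 2·(1) + 2·(-1) − 2·(0) = 0
  T: 2·[D]_T + 2·[p]_T − 2·[γ]_T = 2·(0) + 2·(-2) − 2·(-2) = 0
All base exponents vanish — dimensionless.

yes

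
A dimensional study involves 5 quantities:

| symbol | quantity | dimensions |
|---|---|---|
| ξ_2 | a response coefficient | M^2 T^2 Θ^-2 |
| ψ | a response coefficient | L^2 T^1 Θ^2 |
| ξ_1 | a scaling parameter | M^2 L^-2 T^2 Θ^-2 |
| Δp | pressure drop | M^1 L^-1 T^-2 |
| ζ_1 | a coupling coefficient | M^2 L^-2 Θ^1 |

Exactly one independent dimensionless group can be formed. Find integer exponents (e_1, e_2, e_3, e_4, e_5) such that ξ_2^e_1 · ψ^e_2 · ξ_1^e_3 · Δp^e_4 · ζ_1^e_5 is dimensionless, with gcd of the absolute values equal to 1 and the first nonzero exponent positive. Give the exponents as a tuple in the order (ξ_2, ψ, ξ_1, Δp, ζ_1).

M: e_1·(2) + e_2·(0) + e_3·(2) + e_4·(1) + e_5·(2) = 0
L: e_1·(0) + e_2·(2) + e_3·(-2) + e_4·(-1) + e_5·(-2) = 0
T: e_1·(2) + e_2·(1) + e_3·(2) + e_4·(-2) + e_5·(0) = 0
Θ: e_1·(-2) + e_2·(2) + e_3·(-2) + e_4·(0) + e_5·(1) = 0
Solving this homogeneous linear system for the smallest-integer solution (first nonzero entry positive) gives (2, -2, -3, -2, 2).

(2, -2, -3, -2, 2)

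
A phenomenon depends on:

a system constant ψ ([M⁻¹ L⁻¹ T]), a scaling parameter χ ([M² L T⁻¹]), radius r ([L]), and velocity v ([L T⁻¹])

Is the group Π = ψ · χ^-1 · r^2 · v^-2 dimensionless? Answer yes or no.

no

Sum the exponent of each base dimension across the product:
  M: [ψ]_M − [χ]_M + 2·[r]_M − 2·[v]_M = (-1) − (2) + 2·(0) − 2·(0) = -3
  L: [ψ]_L − [χ]_L + 2·[r]_L − 2·[v]_L = (-1) − (1) + 2·(1) − 2·(1) = -2
  T: [ψ]_T − [χ]_T + 2·[r]_T − 2·[v]_T = (1) − (-1) + 2·(0) − 2·(-1) = 4
Net dimensions [M⁻³ L⁻² T⁴] ≠ [1] — not dimensionless.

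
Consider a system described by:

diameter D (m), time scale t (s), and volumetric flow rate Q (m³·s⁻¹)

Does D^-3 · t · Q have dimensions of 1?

yes

Sum the exponent of each base dimension across the product:
  M: −3·[D]_M + [t]_M + [Q]_M = −3·(0) + (0) + (0) = 0
  L: −3·[D]_L + [t]_L + [Q]_L = −3·(1) + (0) + (3) = 0
  T: −3·[D]_T + [t]_T + [Q]_T = −3·(0) + (1) + (-1) = 0
  Θ: −3·[D]_Θ + [t]_Θ + [Q]_Θ = −3·(0) + (0) + (0) = 0
All base exponents vanish — dimensionless.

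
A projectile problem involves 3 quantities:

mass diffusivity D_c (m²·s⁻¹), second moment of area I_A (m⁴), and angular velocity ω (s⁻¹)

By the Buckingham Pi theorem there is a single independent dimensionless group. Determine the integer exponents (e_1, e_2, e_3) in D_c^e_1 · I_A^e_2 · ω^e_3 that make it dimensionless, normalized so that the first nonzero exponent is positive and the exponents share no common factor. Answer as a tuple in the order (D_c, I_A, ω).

(2, -1, -2)

L: e_1·(2) + e_2·(4) + e_3·(0) = 0
T: e_1·(-1) + e_2·(0) + e_3·(-1) = 0
Solving this homogeneous linear system for the smallest-integer solution (first nonzero entry positive) gives (2, -1, -2).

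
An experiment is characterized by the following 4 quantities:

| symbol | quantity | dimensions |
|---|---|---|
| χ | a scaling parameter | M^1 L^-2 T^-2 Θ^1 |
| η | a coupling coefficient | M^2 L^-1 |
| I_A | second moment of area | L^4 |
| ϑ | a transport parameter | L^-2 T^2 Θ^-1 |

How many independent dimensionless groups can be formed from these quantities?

There are 4 variables and 4 base dimensions (M, L, T, Θ).
The dimension matrix has rank 3 (less than 4: the dimension vectors are linearly dependent).
Independent dimensionless groups: 4 − 3 = 1.

1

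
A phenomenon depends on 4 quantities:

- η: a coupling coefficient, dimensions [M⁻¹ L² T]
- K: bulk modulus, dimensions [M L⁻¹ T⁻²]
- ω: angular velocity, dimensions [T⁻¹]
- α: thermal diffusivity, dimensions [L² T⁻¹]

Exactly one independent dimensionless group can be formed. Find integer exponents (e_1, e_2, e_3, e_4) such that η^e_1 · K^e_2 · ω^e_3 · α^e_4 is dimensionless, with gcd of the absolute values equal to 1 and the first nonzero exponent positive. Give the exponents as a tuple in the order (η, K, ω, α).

(2, 2, -1, -1)

M: e_1·(-1) + e_2·(1) + e_3·(0) + e_4·(0) = 0
L: e_1·(2) + e_2·(-1) + e_3·(0) + e_4·(2) = 0
T: e_1·(1) + e_2·(-2) + e_3·(-1) + e_4·(-1) = 0
Solving this homogeneous linear system for the smallest-integer solution (first nonzero entry positive) gives (2, 2, -1, -1).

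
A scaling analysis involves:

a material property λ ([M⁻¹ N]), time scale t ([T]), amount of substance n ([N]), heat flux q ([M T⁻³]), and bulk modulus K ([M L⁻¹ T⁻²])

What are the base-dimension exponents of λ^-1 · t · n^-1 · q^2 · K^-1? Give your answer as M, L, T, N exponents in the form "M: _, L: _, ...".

M: 2, L: 1, T: -3, N: -2

Collect each base-dimension exponent across the product:
  M: −(-1) + (0) − (0) + 2·(1) − (1) = 2
  L: −(0) + (0) − (0) + 2·(0) − (-1) = 1
  T: −(0) + (1) − (0) + 2·(-3) − (-2) = -3
  N: −(1) + (0) − (1) + 2·(0) − (0) = -2
So the dimensions are [M² L T⁻³ N⁻²].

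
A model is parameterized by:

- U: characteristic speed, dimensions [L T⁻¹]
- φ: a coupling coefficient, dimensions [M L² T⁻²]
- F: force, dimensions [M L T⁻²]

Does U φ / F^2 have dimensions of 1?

no

Sum the exponent of each base dimension across the product:
  M: [U]_M + [φ]_M − 2·[F]_M = (0) + (1) − 2·(1) = -1
  L: [U]_L + [φ]_L − 2·[F]_L = (1) + (2) − 2·(1) = 1
  T: [U]_T + [φ]_T − 2·[F]_T = (-1) + (-2) − 2·(-2) = 1
Net dimensions [M⁻¹ L T] ≠ [1] — not dimensionless.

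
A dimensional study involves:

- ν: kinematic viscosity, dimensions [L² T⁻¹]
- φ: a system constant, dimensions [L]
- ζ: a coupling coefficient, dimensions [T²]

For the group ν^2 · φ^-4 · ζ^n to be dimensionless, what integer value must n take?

Balance the T exponent: (2)·n from ζ, plus 2·(-1) − 4·(0) = -2 from the rest, must sum to zero.
2n − 2 = 0, so n = 1.

1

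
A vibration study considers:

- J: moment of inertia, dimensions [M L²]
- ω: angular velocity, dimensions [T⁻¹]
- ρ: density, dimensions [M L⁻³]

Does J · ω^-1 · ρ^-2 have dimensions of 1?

no

Sum the exponent of each base dimension across the product:
  M: [J]_M − [ω]_M − 2·[ρ]_M = (1) − (0) − 2·(1) = -1
  L: [J]_L − [ω]_L − 2·[ρ]_L = (2) − (0) − 2·(-3) = 8
  T: [J]_T − [ω]_T − 2·[ρ]_T = (0) − (-1) − 2·(0) = 1
Net dimensions [M⁻¹ L⁸ T] ≠ [1] — not dimensionless.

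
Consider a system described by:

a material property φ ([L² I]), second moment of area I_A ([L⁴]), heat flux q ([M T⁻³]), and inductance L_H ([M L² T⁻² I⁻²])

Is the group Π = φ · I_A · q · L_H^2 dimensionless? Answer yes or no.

Sum the exponent of each base dimension across the product:
  M: [φ]_M + [I_A]_M + [q]_M + 2·[L_H]_M = (0) + (0) + (1) + 2·(1) = 3
  L: [φ]_L + [I_A]_L + [q]_L + 2·[L_H]_L = (2) + (4) + (0) + 2·(2) = 10
  T: [φ]_T + [I_A]_T + [q]_T + 2·[L_H]_T = (0) + (0) + (-3) + 2·(-2) = -7
  I: [φ]_I + [I_A]_I + [q]_I + 2·[L_H]_I = (1) + (0) + (0) + 2·(-2) = -3
Net dimensions [M³ L¹⁰ T⁻⁷ I⁻³] ≠ [1] — not dimensionless.

no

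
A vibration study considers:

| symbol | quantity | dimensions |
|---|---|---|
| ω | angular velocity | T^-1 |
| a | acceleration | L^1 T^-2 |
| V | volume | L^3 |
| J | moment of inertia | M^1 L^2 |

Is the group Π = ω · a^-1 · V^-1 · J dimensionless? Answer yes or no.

no

Sum the exponent of each base dimension across the product:
  M: [ω]_M − [a]_M − [V]_M + [J]_M = (0) − (0) − (0) + (1) = 1
  L: [ω]_L − [a]_L − [V]_L + [J]_L = (0) − (1) − (3) + (2) = -2
  T: [ω]_T − [a]_T − [V]_T + [J]_T = (-1) − (-2) − (0) + (0) = 1
Net dimensions [M L⁻² T] ≠ [1] — not dimensionless.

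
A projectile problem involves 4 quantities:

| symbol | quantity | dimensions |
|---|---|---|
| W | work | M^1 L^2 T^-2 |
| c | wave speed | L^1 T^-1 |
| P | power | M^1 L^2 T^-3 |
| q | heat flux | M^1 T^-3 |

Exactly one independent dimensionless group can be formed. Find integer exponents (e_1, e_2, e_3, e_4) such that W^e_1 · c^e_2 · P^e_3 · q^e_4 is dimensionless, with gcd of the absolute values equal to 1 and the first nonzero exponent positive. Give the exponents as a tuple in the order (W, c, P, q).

(2, 2, -3, 1)

M: e_1·(1) + e_2·(0) + e_3·(1) + e_4·(1) = 0
L: e_1·(2) + e_2·(1) + e_3·(2) + e_4·(0) = 0
T: e_1·(-2) + e_2·(-1) + e_3·(-3) + e_4·(-3) = 0
Solving this homogeneous linear system for the smallest-integer solution (first nonzero entry positive) gives (2, 2, -3, 1).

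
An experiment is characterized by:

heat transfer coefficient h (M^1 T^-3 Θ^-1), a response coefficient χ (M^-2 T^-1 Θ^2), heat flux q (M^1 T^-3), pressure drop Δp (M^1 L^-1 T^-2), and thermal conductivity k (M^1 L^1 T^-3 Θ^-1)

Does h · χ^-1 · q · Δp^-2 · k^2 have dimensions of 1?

Sum the exponent of each base dimension across the product:
  M: [h]_M − [χ]_M + [q]_M − 2·[Δp]_M + 2·[k]_M = (1) − (-2) + (1) − 2·(1) + 2·(1) = 4
  L: [h]_L − [χ]_L + [q]_L − 2·[Δp]_L + 2·[k]_L = (0) − (0) + (0) − 2·(-1) + 2·(1) = 4
  T: [h]_T − [χ]_T + [q]_T − 2·[Δp]_T + 2·[k]_T = (-3) − (-1) + (-3) − 2·(-2) + 2·(-3) = -7
  Θ: [h]_Θ − [χ]_Θ + [q]_Θ − 2·[Δp]_Θ + 2·[k]_Θ = (-1) − (2) + (0) − 2·(0) + 2·(-1) = -5
Net dimensions [M⁴ L⁴ T⁻⁷ Θ⁻⁵] ≠ [1] — not dimensionless.

no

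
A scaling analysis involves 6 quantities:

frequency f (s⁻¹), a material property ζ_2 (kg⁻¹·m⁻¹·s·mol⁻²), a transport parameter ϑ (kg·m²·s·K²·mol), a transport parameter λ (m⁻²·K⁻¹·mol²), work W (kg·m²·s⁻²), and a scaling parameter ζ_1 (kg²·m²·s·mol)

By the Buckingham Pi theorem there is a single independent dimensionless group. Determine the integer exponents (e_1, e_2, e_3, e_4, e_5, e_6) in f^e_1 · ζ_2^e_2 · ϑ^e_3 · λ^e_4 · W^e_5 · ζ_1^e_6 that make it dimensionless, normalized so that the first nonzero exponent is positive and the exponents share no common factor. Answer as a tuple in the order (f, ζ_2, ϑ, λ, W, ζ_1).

M: e_1·(0) + e_2·(-1) + e_3·(1) + e_4·(0) + e_5·(1) + e_6·(2) = 0
L: e_1·(0) + e_2·(-1) + e_3·(2) + e_4·(-2) + e_5·(2) + e_6·(2) = 0
T: e_1·(-1) + e_2·(1) + e_3·(1) + e_4·(0) + e_5·(-2) + e_6·(1) = 0
Θ: e_1·(0) + e_2·(0) + e_3·(2) + e_4·(-1) + e_5·(0) + e_6·(0) = 0
N: e_1·(0) + e_2·(-2) + e_3·(1) + e_4·(2) + e_5·(0) + e_6·(1) = 0
Solving this homogeneous linear system for the smallest-integer solution (first nonzero entry positive) gives (4, -2, -1, -2, -3, 1).

(4, -2, -1, -2, -3, 1)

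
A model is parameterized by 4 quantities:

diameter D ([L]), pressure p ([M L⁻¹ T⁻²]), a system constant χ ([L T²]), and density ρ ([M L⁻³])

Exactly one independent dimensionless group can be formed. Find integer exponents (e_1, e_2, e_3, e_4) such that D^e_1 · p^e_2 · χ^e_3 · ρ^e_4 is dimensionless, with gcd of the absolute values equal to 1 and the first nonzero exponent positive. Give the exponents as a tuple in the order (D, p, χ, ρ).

(3, -1, -1, 1)

M: e_1·(0) + e_2·(1) + e_3·(0) + e_4·(1) = 0
L: e_1·(1) + e_2·(-1) + e_3·(1) + e_4·(-3) = 0
T: e_1·(0) + e_2·(-2) + e_3·(2) + e_4·(0) = 0
Solving this homogeneous linear system for the smallest-integer solution (first nonzero entry positive) gives (3, -1, -1, 1).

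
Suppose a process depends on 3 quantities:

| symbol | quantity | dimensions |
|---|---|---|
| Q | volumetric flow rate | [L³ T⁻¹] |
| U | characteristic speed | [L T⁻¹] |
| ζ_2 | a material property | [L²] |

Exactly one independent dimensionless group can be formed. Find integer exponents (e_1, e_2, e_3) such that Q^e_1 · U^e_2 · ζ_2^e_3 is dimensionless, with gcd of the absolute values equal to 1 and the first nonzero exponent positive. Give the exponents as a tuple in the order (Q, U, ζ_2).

L: e_1·(3) + e_2·(1) + e_3·(2) = 0
T: e_1·(-1) + e_2·(-1) + e_3·(0) = 0
Solving this homogeneous linear system for the smallest-integer solution (first nonzero entry positive) gives (1, -1, -1).

(1, -1, -1)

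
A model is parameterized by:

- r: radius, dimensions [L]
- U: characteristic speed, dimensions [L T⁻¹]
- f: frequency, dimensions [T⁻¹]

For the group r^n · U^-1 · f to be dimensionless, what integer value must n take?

Balance the L exponent: (1)·n from r, plus −(1) + (0) = -1 from the rest, must sum to zero.
n − 1 = 0, so n = 1.

1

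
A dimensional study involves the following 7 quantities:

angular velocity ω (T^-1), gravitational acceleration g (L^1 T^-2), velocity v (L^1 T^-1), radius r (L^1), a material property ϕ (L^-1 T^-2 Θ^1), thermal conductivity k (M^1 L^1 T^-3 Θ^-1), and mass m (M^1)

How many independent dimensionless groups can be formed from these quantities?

There are 7 variables and 4 base dimensions (M, L, T, Θ).
The dimension matrix has rank 4.
Independent dimensionless groups: 7 − 4 = 3.

3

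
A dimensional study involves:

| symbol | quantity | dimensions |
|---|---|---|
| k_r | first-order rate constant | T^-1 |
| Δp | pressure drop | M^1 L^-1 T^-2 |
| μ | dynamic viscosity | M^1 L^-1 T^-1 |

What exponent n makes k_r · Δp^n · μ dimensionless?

-1

Balance the M exponent: (1)·n from Δp, plus (0) + (1) = 1 from the rest, must sum to zero.
n + 1 = 0, so n = -1.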